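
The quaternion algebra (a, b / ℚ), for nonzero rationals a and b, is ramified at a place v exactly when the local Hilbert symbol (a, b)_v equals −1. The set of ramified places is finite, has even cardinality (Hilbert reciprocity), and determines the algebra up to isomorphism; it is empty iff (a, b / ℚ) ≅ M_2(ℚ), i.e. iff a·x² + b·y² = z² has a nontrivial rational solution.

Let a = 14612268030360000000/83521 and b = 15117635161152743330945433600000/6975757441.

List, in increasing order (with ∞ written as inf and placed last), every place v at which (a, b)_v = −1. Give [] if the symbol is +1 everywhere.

[2, 3, 7, 11]

(a, b) ≡ (2310, 4290) mod (ℚ^×)²; places V = {2, 3, 5, 7, 11, 13, 17, 19, 23, 31, ∞}.
(a,b)_7: α=3, u≡2; β=2, v≡6 (mod 7); (2|7)=+1, (6|7)=-1; sign (−1)^0·+1^2·-1^3 = -1.
(a,b)_13: α=2, u≡12; β=3, v≡8 (mod 13); (12|13)=+1, (8|13)=-1; sign (−1)^0·+1^3·-1^2 = +1.
(a,b)_19: α=2, u≡11; β=4, v≡8 (mod 19); (11|19)=+1, (8|19)=-1; sign (−1)^0·+1^4·-1^2 = +1.
(a,b)_5: α=7, u≡3; β=5, v≡2 (mod 5); (3|5)=-1, (2|5)=-1; sign (−1)^0·-1^5·-1^7 = +1.
(a,b)_23: α=2, u≡20; β=2, v≡16 (mod 23); (20|23)=-1, (16|23)=+1; sign (−1)^0·-1^2·+1^2 = +1.
(a,b)_3: α=1, u≡2; β=5, v≡2 (mod 3); (2|3)=-1, (2|3)=-1; sign (−1)^1·-1^5·-1^1 = -1.
(a,b)_31: α=0, u≡25; β=2, v≡3 (mod 31); (25|31)=+1, (3|31)=-1; sign (−1)^0·+1^2·-1^0 = +1.
(a,b)_∞: sgn(2310)=+, sgn(4290)=+, so +1.
(a,b)_17: α=-4, u≡4; β=-8, v≡10 (mod 17); (4|17)=+1, (10|17)=-1; sign (−1)^0·+1^-8·-1^-4 = +1.
(a,b)_2: α=9, β=21; u≡3, v≡1 (mod 8); ε(u)ε(v)=1·0, αω(v)=9·0, βω(u)=21·1; sum ≡ 1  ⇒  -1.
(a,b)_11: α=1, u≡3; β=3, v≡1 (mod 11); (3|11)=+1, (1|11)=+1; sign (−1)^1·+1^3·+1^1 = -1.
Ram(2310, 4290) = {2, 3, 7, 11}; no ℚ_2-point on the conic.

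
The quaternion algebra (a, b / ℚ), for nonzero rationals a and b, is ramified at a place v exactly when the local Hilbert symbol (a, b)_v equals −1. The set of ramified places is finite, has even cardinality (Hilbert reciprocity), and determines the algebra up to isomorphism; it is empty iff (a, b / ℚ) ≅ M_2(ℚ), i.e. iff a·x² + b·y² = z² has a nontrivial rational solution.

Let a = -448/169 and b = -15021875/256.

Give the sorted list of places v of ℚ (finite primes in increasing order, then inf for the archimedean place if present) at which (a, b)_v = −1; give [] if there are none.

[5, 7, 19, inf]

Mod squares: a ≡ -7, b ≡ -24035. Check v ∈ {∞, 2, 5, 7, 11, 13, 19, 23}.
v=19: a=19^0·(≡15), b=19^1·(≡13) mod 19; (15|19)=-1, (13|19)=-1; (−1)^{0·1·9}·(-1)^1·(-1)^0 = -1.
v=5: a=5^0·(≡3), b=5^5·(≡3) mod 5; (3|5)=-1, (3|5)=-1; (−1)^{0·5·2}·(-1)^5·(-1)^0 = -1.
v=7: a=7^1·(≡6), b=7^0·(≡5) mod 7; (6|7)=-1, (5|7)=-1; (−1)^{1·0·3}·(-1)^0·(-1)^1 = -1.
v=23: a=23^0·(≡13), b=23^1·(≡2) mod 23; (13|23)=+1, (2|23)=+1; (−1)^{0·1·11}·(+1)^1·(+1)^0 = +1.
v=11: a=11^0·(≡9), b=11^1·(≡1) mod 11; (9|11)=+1, (1|11)=+1; (−1)^{0·1·5}·(+1)^1·(+1)^0 = +1.
v=13: a=13^-2·(≡7), b=13^0·(≡6) mod 13; (7|13)=-1, (6|13)=-1; (−1)^{-2·0·6}·(-1)^0·(-1)^-2 = +1.
v=∞: -7 < 0 and -24035 < 0  ⇒  (a,b)_∞ = -1.
v=2: v_2(a)=6, v_2(b)=-8; units ≡ 1, 5 (mod 8); ε·ε+αω+βω = 0·0+6·1+-8·0 ≡ 0  ⇒  (a,b)_2 = +1.
(-7, -24035 / ℚ) ramifies at {5, 7, 19, ∞}: a division algebra.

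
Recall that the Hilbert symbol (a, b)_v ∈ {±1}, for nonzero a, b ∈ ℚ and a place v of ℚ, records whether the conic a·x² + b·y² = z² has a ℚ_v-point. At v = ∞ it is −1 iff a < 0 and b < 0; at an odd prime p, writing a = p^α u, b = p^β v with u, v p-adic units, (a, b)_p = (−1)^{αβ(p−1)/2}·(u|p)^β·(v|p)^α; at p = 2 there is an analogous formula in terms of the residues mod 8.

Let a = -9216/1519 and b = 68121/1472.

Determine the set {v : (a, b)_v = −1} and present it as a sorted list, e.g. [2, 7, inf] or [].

[23, 31]

(a, b) ≡ (-31, 23) mod (ℚ^×)²; places V = {2, 3, 7, 23, 29, 31, ∞}.
(a,b)_23: α=0, u≡7; β=-1, v≡1 (mod 23); (7|23)=-1, (1|23)=+1; sign (−1)^0·-1^-1·+1^0 = -1.
(a,b)_7: α=-2, u≡1; β=0, v≡2 (mod 7); (1|7)=+1, (2|7)=+1; sign (−1)^0·+1^0·+1^-2 = +1.
(a,b)_2: α=10, β=-6; u≡1, v≡7 (mod 8); ε(u)ε(v)=0·1, αω(v)=10·0, βω(u)=-6·0; sum ≡ 0  ⇒  +1.
(a,b)_3: α=2, u≡2; β=4, v≡2 (mod 3); (2|3)=-1, (2|3)=-1; sign (−1)^0·-1^4·-1^2 = +1.
(a,b)_29: α=0, u≡19; β=2, v≡5 (mod 29); (19|29)=-1, (5|29)=+1; sign (−1)^0·-1^2·+1^0 = +1.
(a,b)_31: α=-1, u≡15; β=0, v≡3 (mod 31); (15|31)=-1, (3|31)=-1; sign (−1)^0·-1^0·-1^-1 = -1.
(a,b)_∞: sgn(-31)=−, sgn(23)=+, so +1.
Ram(-31, 23) = {23, 31}; no ℚ_23-point on the conic.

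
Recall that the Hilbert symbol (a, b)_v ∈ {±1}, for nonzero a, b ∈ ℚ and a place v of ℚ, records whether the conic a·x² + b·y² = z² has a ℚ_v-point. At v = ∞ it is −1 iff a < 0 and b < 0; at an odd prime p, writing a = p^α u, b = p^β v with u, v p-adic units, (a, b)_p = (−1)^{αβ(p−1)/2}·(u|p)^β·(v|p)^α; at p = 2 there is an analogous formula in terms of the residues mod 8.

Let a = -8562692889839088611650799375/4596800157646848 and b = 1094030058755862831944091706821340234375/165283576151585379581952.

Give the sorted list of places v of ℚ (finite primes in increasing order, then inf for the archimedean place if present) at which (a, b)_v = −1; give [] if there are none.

Mod squares: a ≡ -37582, b ≡ 32637. Check v ∈ {∞, 2, 3, 5, 7, 11, 17, 19, 23, 37, 43}.
v=17: a=17^-4·(≡10), b=17^-6·(≡10) mod 17; (10|17)=-1, (10|17)=-1; (−1)^{-4·-6·8}·(-1)^-6·(-1)^-4 = +1.
v=11: a=11^2·(≡9), b=11^3·(≡8) mod 11; (9|11)=+1, (8|11)=-1; (−1)^{2·3·5}·(+1)^3·(-1)^2 = +1.
v=5: a=5^4·(≡2), b=5^8·(≡3) mod 5; (2|5)=-1, (3|5)=-1; (−1)^{4·8·2}·(-1)^8·(-1)^4 = +1.
v=23: a=23^3·(≡7), b=23^5·(≡1) mod 23; (7|23)=-1, (1|23)=+1; (−1)^{3·5·11}·(-1)^5·(+1)^3 = +1.
v=37: a=37^6·(≡33), b=37^6·(≡36) mod 37; (33|37)=+1, (36|37)=+1; (−1)^{6·6·18}·(+1)^6·(+1)^6 = +1.
v=43: a=43^3·(≡2), b=43^5·(≡33) mod 43; (2|43)=-1, (33|43)=-1; (−1)^{3·5·21}·(-1)^5·(-1)^3 = -1.
v=19: a=19^1·(≡9), b=19^2·(≡10) mod 19; (9|19)=+1, (10|19)=-1; (−1)^{1·2·9}·(+1)^2·(-1)^1 = -1.
v=∞: -37582 < 0 and 32637 > 0  ⇒  (a,b)_∞ = +1.
v=7: a=7^4·(≡2), b=7^4·(≡3) mod 7; (2|7)=+1, (3|7)=-1; (−1)^{4·4·3}·(+1)^4·(-1)^4 = +1.
v=3: a=3^-8·(≡2), b=3^-13·(≡1) mod 3; (2|3)=-1, (1|3)=+1; (−1)^{-8·-13·1}·(-1)^-13·(+1)^-8 = -1.
v=2: v_2(a)=-23, v_2(b)=-32; units ≡ 1, 5 (mod 8); ε·ε+αω+βω = 0·0+-23·1+-32·0 ≡ 1  ⇒  (a,b)_2 = -1.
(-37582, 32637 / ℚ) ramifies at {2, 3, 19, 43}: a division algebra.

[2, 3, 19, 43]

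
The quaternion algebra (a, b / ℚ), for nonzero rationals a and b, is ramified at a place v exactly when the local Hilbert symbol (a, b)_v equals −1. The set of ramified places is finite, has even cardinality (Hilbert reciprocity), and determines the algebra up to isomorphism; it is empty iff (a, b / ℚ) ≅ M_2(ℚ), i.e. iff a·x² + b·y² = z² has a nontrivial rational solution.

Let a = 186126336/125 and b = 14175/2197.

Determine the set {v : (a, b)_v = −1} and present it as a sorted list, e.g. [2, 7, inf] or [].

(a, b) ≡ (2805, 91) mod (ℚ^×)²; places V = {2, 3, 5, 7, 11, 13, 17, ∞}.
(a,b)_3: α=5, u≡2; β=4, v≡1 (mod 3); (2|3)=-1, (1|3)=+1; sign (−1)^0·-1^4·+1^5 = +1.
(a,b)_∞: sgn(2805)=+, sgn(91)=+, so +1.
(a,b)_5: α=-3, u≡1; β=2, v≡1 (mod 5); (1|5)=+1, (1|5)=+1; sign (−1)^0·+1^2·+1^-3 = +1.
(a,b)_17: α=1, u≡5; β=0, v≡12 (mod 17); (5|17)=-1, (12|17)=-1; sign (−1)^0·-1^0·-1^1 = -1.
(a,b)_11: α=1, u≡6; β=0, v≡5 (mod 11); (6|11)=-1, (5|11)=+1; sign (−1)^0·-1^0·+1^1 = +1.
(a,b)_2: α=12, β=0; u≡5, v≡3 (mod 8); ε(u)ε(v)=0·1, αω(v)=12·1, βω(u)=0·1; sum ≡ 0  ⇒  +1.
(a,b)_7: α=0, u≡3; β=1, v≡5 (mod 7); (3|7)=-1, (5|7)=-1; sign (−1)^0·-1^1·-1^0 = -1.
(a,b)_13: α=0, u≡4; β=-3, v≡5 (mod 13); (4|13)=+1, (5|13)=-1; sign (−1)^0·+1^-3·-1^0 = +1.
Ram(2805, 91) = {7, 17}; no ℚ_7-point on the conic.

[7, 17]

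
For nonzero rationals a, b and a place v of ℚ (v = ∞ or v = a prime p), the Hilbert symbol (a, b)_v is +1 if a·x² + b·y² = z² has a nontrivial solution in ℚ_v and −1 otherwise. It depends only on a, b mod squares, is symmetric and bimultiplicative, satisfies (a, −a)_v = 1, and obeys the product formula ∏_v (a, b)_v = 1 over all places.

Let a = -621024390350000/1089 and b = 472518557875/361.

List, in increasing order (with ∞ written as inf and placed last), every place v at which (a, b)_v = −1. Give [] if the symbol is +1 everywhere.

[7, 13, 31, 41]

Mod squares: a ≡ -2395835, b ≡ 385729435. Check v ∈ {∞, 2, 3, 5, 7, 11, 13, 19, 23, 29, 31, 41}.
v=13: a=13^1·(≡6), b=13^1·(≡4) mod 13; (6|13)=-1, (4|13)=+1; (−1)^{1·1·6}·(-1)^1·(+1)^1 = -1.
v=5: a=5^5·(≡2), b=5^3·(≡3) mod 5; (2|5)=-1, (3|5)=-1; (−1)^{5·3·2}·(-1)^3·(-1)^5 = +1.
v=41: a=41^1·(≡21), b=41^1·(≡12) mod 41; (21|41)=+1, (12|41)=-1; (−1)^{1·1·20}·(+1)^1·(-1)^1 = -1.
v=3: a=3^-2·(≡1), b=3^0·(≡1) mod 3; (1|3)=+1, (1|3)=+1; (−1)^{-2·0·1}·(+1)^0·(+1)^-2 = +1.
v=29: a=29^1·(≡13), b=29^1·(≡13) mod 29; (13|29)=+1, (13|29)=+1; (−1)^{1·1·14}·(+1)^1·(+1)^1 = +1.
v=7: a=7^2·(≡3), b=7^3·(≡2) mod 7; (3|7)=-1, (2|7)=+1; (−1)^{2·3·3}·(-1)^3·(+1)^2 = -1.
v=19: a=19^0·(≡2), b=19^-2·(≡17) mod 19; (2|19)=-1, (17|19)=+1; (−1)^{0·-2·9}·(-1)^-2·(+1)^0 = +1.
v=31: a=31^1·(≡17), b=31^1·(≡22) mod 31; (17|31)=-1, (22|31)=-1; (−1)^{1·1·15}·(-1)^1·(-1)^1 = -1.
v=11: a=11^-2·(≡5), b=11^0·(≡5) mod 11; (5|11)=+1, (5|11)=+1; (−1)^{-2·0·5}·(+1)^0·(+1)^-2 = +1.
v=∞: -2395835 < 0 and 385729435 > 0  ⇒  (a,b)_∞ = +1.
v=23: a=23^2·(≡6), b=23^1·(≡13) mod 23; (6|23)=+1, (13|23)=+1; (−1)^{2·1·11}·(+1)^1·(+1)^2 = +1.
v=2: v_2(a)=4, v_2(b)=0; units ≡ 5, 3 (mod 8); ε·ε+αω+βω = 0·1+4·1+0·1 ≡ 0  ⇒  (a,b)_2 = +1.
Ram(-2395835, 385729435) = {7, 13, 31, 41}; no ℚ_7-point on the conic.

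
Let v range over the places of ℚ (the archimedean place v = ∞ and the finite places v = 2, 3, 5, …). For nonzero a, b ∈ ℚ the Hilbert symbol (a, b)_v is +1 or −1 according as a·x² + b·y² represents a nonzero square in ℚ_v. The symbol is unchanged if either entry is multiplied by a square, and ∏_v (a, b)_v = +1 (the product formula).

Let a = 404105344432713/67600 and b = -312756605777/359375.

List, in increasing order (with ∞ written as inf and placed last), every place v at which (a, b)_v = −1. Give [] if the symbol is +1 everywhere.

Mod squares: a ≡ 386138697, b ≡ -204631. Check v ∈ {∞, 2, 3, 5, 7, 11, 13, 17, 23, 31, 37, 41}.
v=5: a=5^-2·(≡2), b=5^-6·(≡1) mod 5; (2|5)=-1, (1|5)=+1; (−1)^{-2·-6·2}·(-1)^-6·(+1)^-2 = +1.
v=7: a=7^1·(≡4), b=7^5·(≡6) mod 7; (4|7)=+1, (6|7)=-1; (−1)^{1·5·3}·(+1)^5·(-1)^1 = +1.
v=23: a=23^1·(≡15), b=23^-1·(≡1) mod 23; (15|23)=-1, (1|23)=+1; (−1)^{1·-1·11}·(-1)^-1·(+1)^1 = +1.
v=11: a=11^2·(≡6), b=11^4·(≡10) mod 11; (6|11)=-1, (10|11)=-1; (−1)^{2·4·5}·(-1)^4·(-1)^2 = +1.
v=13: a=13^-2·(≡4), b=13^0·(≡7) mod 13; (4|13)=+1, (7|13)=-1; (−1)^{-2·0·6}·(+1)^0·(-1)^-2 = +1.
v=31: a=31^3·(≡14), b=31^1·(≡2) mod 31; (14|31)=+1, (2|31)=+1; (−1)^{3·1·15}·(+1)^1·(+1)^3 = -1.
v=3: a=3^3·(≡2), b=3^0·(≡2) mod 3; (2|3)=-1, (2|3)=-1; (−1)^{3·0·1}·(-1)^0·(-1)^3 = -1.
v=2: v_2(a)=-4, v_2(b)=0; units ≡ 1, 1 (mod 8); ε·ε+αω+βω = 0·0+-4·0+0·0 ≡ 0  ⇒  (a,b)_2 = +1.
v=17: a=17^1·(≡16), b=17^0·(≡9) mod 17; (16|17)=+1, (9|17)=+1; (−1)^{1·0·8}·(+1)^0·(+1)^1 = +1.
v=37: a=37^1·(≡32), b=37^0·(≡26) mod 37; (32|37)=-1, (26|37)=+1; (−1)^{1·0·18}·(-1)^0·(+1)^1 = +1.
v=41: a=41^1·(≡14), b=41^1·(≡29) mod 41; (14|41)=-1, (29|41)=-1; (−1)^{1·1·20}·(-1)^1·(-1)^1 = +1.
v=∞: 386138697 > 0 and -204631 < 0  ⇒  (a,b)_∞ = +1.
Ram(386138697, -204631) = {3, 31}; no ℚ_3-point on the conic.

[3, 31]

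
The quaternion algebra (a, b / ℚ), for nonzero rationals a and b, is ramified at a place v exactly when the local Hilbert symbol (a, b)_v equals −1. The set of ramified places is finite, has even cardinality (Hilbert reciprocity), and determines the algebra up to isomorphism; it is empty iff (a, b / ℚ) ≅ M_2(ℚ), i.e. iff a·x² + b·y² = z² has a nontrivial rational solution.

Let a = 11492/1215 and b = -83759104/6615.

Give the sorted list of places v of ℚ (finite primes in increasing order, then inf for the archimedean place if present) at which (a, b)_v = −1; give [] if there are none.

[3, 5]

Mod squares: a ≡ 255, b ≡ -15. Check v ∈ {∞, 2, 3, 5, 7, 11, 13, 17}.
v=2: v_2(a)=2, v_2(b)=12; units ≡ 7, 1 (mod 8); ε·ε+αω+βω = 1·0+2·0+12·0 ≡ 0  ⇒  (a,b)_2 = +1.
v=∞: 255 > 0 and -15 < 0  ⇒  (a,b)_∞ = +1.
v=7: a=7^0·(≡3), b=7^-2·(≡6) mod 7; (3|7)=-1, (6|7)=-1; (−1)^{0·-2·3}·(-1)^-2·(-1)^0 = +1.
v=5: a=5^-1·(≡4), b=5^-1·(≡2) mod 5; (4|5)=+1, (2|5)=-1; (−1)^{-1·-1·2}·(+1)^-1·(-1)^-1 = -1.
v=3: a=3^-5·(≡1), b=3^-3·(≡1) mod 3; (1|3)=+1, (1|3)=+1; (−1)^{-5·-3·1}·(+1)^-3·(+1)^-5 = -1.
v=17: a=17^1·(≡8), b=17^0·(≡16) mod 17; (8|17)=+1, (16|17)=+1; (−1)^{1·0·8}·(+1)^0·(+1)^1 = +1.
v=11: a=11^0·(≡6), b=11^2·(≡7) mod 11; (6|11)=-1, (7|11)=-1; (−1)^{0·2·5}·(-1)^2·(-1)^0 = +1.
v=13: a=13^2·(≡7), b=13^2·(≡2) mod 13; (7|13)=-1, (2|13)=-1; (−1)^{2·2·6}·(-1)^2·(-1)^2 = +1.
(255, -15 / ℚ) ramifies at {3, 5}: a division algebra.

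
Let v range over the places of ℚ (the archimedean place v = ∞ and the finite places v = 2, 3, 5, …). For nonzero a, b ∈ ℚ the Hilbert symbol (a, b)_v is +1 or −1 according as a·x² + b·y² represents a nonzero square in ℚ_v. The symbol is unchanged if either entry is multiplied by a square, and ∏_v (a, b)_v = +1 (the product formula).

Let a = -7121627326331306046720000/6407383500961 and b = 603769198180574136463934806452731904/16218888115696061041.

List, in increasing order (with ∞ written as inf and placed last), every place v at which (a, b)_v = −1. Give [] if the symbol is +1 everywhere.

Mod squares: a ≡ -2, b ≡ 572286. Check v ∈ {∞, 2, 3, 5, 7, 11, 13, 23, 29, 37, 43}.
v=2: v_2(a)=11, v_2(b)=17; units ≡ 7, 7 (mod 8); ε·ε+αω+βω = 1·1+11·0+17·0 ≡ 1  ⇒  (a,b)_2 = -1.
v=3: a=3^16·(≡1), b=3^27·(≡1) mod 3; (1|3)=+1, (1|3)=+1; (−1)^{16·27·1}·(+1)^27·(+1)^16 = +1.
v=5: a=5^4·(≡3), b=5^0·(≡4) mod 5; (3|5)=-1, (4|5)=+1; (−1)^{4·0·2}·(-1)^0·(+1)^4 = +1.
v=43: a=43^-4·(≡41), b=43^-6·(≡34) mod 43; (41|43)=+1, (34|43)=-1; (−1)^{-4·-6·21}·(+1)^-6·(-1)^-4 = +1.
v=37: a=37^-4·(≡32), b=37^-6·(≡21) mod 37; (32|37)=-1, (21|37)=+1; (−1)^{-4·-6·18}·(-1)^-6·(+1)^-4 = +1.
v=7: a=7^4·(≡5), b=7^6·(≡4) mod 7; (5|7)=-1, (4|7)=+1; (−1)^{4·6·3}·(-1)^6·(+1)^4 = +1.
v=∞: -2 < 0 and 572286 > 0  ⇒  (a,b)_∞ = +1.
v=13: a=13^0·(≡7), b=13^1·(≡9) mod 13; (7|13)=-1, (9|13)=+1; (−1)^{0·1·6}·(-1)^1·(+1)^0 = -1.
v=11: a=11^2·(≡5), b=11^3·(≡10) mod 11; (5|11)=+1, (10|11)=-1; (−1)^{2·3·5}·(+1)^3·(-1)^2 = +1.
v=29: a=29^2·(≡27), b=29^3·(≡2) mod 29; (27|29)=-1, (2|29)=-1; (−1)^{2·3·14}·(-1)^3·(-1)^2 = -1.
v=23: a=23^2·(≡22), b=23^3·(≡21) mod 23; (22|23)=-1, (21|23)=-1; (−1)^{2·3·11}·(-1)^3·(-1)^2 = -1.
Ram(-2, 572286) = {2, 13, 23, 29}; no ℚ_2-point on the conic.

[2, 13, 23, 29]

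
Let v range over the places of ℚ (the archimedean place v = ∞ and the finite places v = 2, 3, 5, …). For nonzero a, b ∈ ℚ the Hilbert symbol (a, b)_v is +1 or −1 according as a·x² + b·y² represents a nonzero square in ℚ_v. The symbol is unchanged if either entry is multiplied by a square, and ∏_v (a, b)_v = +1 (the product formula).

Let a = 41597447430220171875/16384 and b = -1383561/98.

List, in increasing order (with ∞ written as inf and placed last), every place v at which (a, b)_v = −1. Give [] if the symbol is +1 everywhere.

(a, b) ≡ (19, -34162) mod (ℚ^×)²; places V = {2, 3, 5, 7, 11, 19, 29, 31, ∞}.
(a,b)_19: α=3, u≡1; β=1, v≡9 (mod 19); (1|19)=+1, (9|19)=+1; sign (−1)^1·+1^1·+1^3 = -1.
(a,b)_29: α=2, u≡21; β=1, v≡26 (mod 29); (21|29)=-1, (26|29)=-1; sign (−1)^0·-1^1·-1^2 = -1.
(a,b)_∞: sgn(19)=+, sgn(-34162)=−, so +1.
(a,b)_11: α=2, u≡2; β=0, v≡3 (mod 11); (2|11)=-1, (3|11)=+1; sign (−1)^0·-1^0·+1^2 = +1.
(a,b)_7: α=2, u≡3; β=-2, v≡5 (mod 7); (3|7)=-1, (5|7)=-1; sign (−1)^0·-1^-2·-1^2 = +1.
(a,b)_3: α=4, u≡1; β=4, v≡2 (mod 3); (1|3)=+1, (2|3)=-1; sign (−1)^0·+1^4·-1^4 = +1.
(a,b)_5: α=6, u≡4; β=0, v≡3 (mod 5); (4|5)=+1, (3|5)=-1; sign (−1)^0·+1^0·-1^6 = +1.
(a,b)_2: α=-14, β=-1; u≡3, v≡7 (mod 8); ε(u)ε(v)=1·1, αω(v)=-14·0, βω(u)=-1·1; sum ≡ 0  ⇒  +1.
(a,b)_31: α=2, u≡25; β=1, v≡8 (mod 31); (25|31)=+1, (8|31)=+1; sign (−1)^0·+1^1·+1^2 = +1.
|Ram(19, -34162)| = 2, even; anisotropic at {19, 29}.

[19, 29]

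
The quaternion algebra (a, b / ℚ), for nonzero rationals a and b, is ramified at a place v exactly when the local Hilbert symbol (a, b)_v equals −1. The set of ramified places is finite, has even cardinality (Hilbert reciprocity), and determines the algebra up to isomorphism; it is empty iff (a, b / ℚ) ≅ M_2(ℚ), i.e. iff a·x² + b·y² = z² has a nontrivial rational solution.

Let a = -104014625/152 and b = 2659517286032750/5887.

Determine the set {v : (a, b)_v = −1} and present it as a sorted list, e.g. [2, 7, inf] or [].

Mod squares: a ≡ -2470, b ≡ 770. Check v ∈ {∞, 2, 5, 7, 11, 13, 19, 23, 29}.
v=29: a=29^0·(≡24), b=29^-2·(≡4) mod 29; (24|29)=+1, (4|29)=+1; (−1)^{0·-2·14}·(+1)^-2·(+1)^0 = +1.
v=2: v_2(a)=-3, v_2(b)=1; units ≡ 5, 1 (mod 8); ε·ε+αω+βω = 0·0+-3·0+1·1 ≡ 1  ⇒  (a,b)_2 = -1.
v=7: a=7^0·(≡4), b=7^-1·(≡3) mod 7; (4|7)=+1, (3|7)=-1; (−1)^{0·-1·3}·(+1)^-1·(-1)^0 = +1.
v=11: a=11^2·(≡4), b=11^3·(≡9) mod 11; (4|11)=+1, (9|11)=+1; (−1)^{2·3·5}·(+1)^3·(+1)^2 = +1.
v=∞: -2470 < 0 and 770 > 0  ⇒  (a,b)_∞ = +1.
v=13: a=13^1·(≡7), b=13^4·(≡10) mod 13; (7|13)=-1, (10|13)=+1; (−1)^{1·4·6}·(-1)^4·(+1)^1 = +1.
v=23: a=23^2·(≡10), b=23^4·(≡22) mod 23; (10|23)=-1, (22|23)=-1; (−1)^{2·4·11}·(-1)^4·(-1)^2 = +1.
v=5: a=5^3·(≡4), b=5^3·(≡1) mod 5; (4|5)=+1, (1|5)=+1; (−1)^{3·3·2}·(+1)^3·(+1)^3 = +1.
v=19: a=19^-1·(≡12), b=19^0·(≡2) mod 19; (12|19)=-1, (2|19)=-1; (−1)^{-1·0·9}·(-1)^0·(-1)^-1 = -1.
(-2470, 770 / ℚ) ramifies at {2, 19}: a division algebra.

[2, 19]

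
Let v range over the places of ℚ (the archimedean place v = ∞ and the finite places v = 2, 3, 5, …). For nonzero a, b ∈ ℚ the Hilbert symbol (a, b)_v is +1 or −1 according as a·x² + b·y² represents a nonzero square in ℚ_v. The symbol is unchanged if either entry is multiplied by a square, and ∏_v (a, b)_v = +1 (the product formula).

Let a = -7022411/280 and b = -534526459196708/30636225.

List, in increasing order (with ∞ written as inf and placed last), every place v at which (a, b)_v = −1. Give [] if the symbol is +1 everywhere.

Mod squares: a ≡ -770, b ≡ -17. Check v ∈ {∞, 2, 3, 5, 7, 11, 17, 29, 41, 47}.
v=∞: -770 < 0 and -17 < 0  ⇒  (a,b)_∞ = -1.
v=47: a=47^2·(≡15), b=47^2·(≡11) mod 47; (15|47)=-1, (11|47)=-1; (−1)^{2·2·23}·(-1)^2·(-1)^2 = +1.
v=2: v_2(a)=-3, v_2(b)=2; units ≡ 7, 7 (mod 8); ε·ε+αω+βω = 1·1+-3·0+2·0 ≡ 1  ⇒  (a,b)_2 = -1.
v=3: a=3^0·(≡1), b=3^-6·(≡1) mod 3; (1|3)=+1, (1|3)=+1; (−1)^{0·-6·1}·(+1)^-6·(+1)^0 = +1.
v=29: a=29^0·(≡9), b=29^2·(≡2) mod 29; (9|29)=+1, (2|29)=-1; (−1)^{0·2·14}·(+1)^2·(-1)^0 = +1.
v=7: a=7^-1·(≡2), b=7^0·(≡2) mod 7; (2|7)=+1, (2|7)=+1; (−1)^{-1·0·3}·(+1)^0·(+1)^-1 = +1.
v=17: a=17^2·(≡12), b=17^3·(≡4) mod 17; (12|17)=-1, (4|17)=+1; (−1)^{2·3·8}·(-1)^3·(+1)^2 = -1.
v=11: a=11^1·(≡10), b=11^4·(≡4) mod 11; (10|11)=-1, (4|11)=+1; (−1)^{1·4·5}·(-1)^4·(+1)^1 = +1.
v=41: a=41^0·(≡37), b=41^-2·(≡14) mod 41; (37|41)=+1, (14|41)=-1; (−1)^{0·-2·20}·(+1)^-2·(-1)^0 = +1.
v=5: a=5^-1·(≡4), b=5^-2·(≡3) mod 5; (4|5)=+1, (3|5)=-1; (−1)^{-1·-2·2}·(+1)^-2·(-1)^-1 = -1.
|Ram(-770, -17)| = 4, even; anisotropic at {2, 5, 17, ∞}.

[2, 5, 17, inf]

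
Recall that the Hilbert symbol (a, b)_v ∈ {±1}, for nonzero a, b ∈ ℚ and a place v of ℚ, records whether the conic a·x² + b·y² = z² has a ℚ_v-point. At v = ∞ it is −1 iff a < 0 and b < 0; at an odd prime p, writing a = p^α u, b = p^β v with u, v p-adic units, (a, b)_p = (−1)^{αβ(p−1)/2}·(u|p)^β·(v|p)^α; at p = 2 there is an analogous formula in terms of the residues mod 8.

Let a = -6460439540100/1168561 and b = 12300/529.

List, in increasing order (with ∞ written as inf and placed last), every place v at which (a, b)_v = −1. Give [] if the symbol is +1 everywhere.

[2, 13]

(a, b) ≡ (-4641, 123) mod (ℚ^×)²; places V = {2, 3, 5, 7, 13, 17, 23, 41, 47, ∞}.
(a,b)_13: α=3, u≡6; β=0, v≡6 (mod 13); (6|13)=-1, (6|13)=-1; sign (−1)^0·-1^0·-1^3 = -1.
(a,b)_47: α=-2, u≡17; β=0, v≡38 (mod 47); (17|47)=+1, (38|47)=-1; sign (−1)^0·+1^0·-1^-2 = +1.
(a,b)_5: α=2, u≡1; β=2, v≡3 (mod 5); (1|5)=+1, (3|5)=-1; sign (−1)^0·+1^2·-1^2 = +1.
(a,b)_∞: sgn(-4641)=−, sgn(123)=+, so +1.
(a,b)_2: α=2, β=2; u≡7, v≡3 (mod 8); ε(u)ε(v)=1·1, αω(v)=2·1, βω(u)=2·0; sum ≡ 1  ⇒  -1.
(a,b)_3: α=1, u≡1; β=1, v≡2 (mod 3); (1|3)=+1, (2|3)=-1; sign (−1)^1·+1^1·-1^1 = +1.
(a,b)_41: α=2, u≡40; β=1, v≡7 (mod 41); (40|41)=+1, (7|41)=-1; sign (−1)^0·+1^1·-1^2 = +1.
(a,b)_7: α=3, u≡2; β=0, v≡2 (mod 7); (2|7)=+1, (2|7)=+1; sign (−1)^0·+1^0·+1^3 = +1.
(a,b)_17: α=1, u≡4; β=0, v≡13 (mod 17); (4|17)=+1, (13|17)=+1; sign (−1)^0·+1^0·+1^1 = +1.
(a,b)_23: α=-2, u≡11; β=-2, v≡18 (mod 23); (11|23)=-1, (18|23)=+1; sign (−1)^0·-1^-2·+1^-2 = +1.
|Ram(-4641, 123)| = 2, even; anisotropic at {2, 13}.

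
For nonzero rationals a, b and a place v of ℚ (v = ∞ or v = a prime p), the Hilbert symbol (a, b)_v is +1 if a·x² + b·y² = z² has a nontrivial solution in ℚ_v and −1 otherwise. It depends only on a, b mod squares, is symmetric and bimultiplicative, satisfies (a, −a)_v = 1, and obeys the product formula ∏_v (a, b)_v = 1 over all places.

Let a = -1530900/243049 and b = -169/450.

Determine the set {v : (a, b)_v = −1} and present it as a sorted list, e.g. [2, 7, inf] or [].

[7, inf]

Mod squares: a ≡ -21, b ≡ -2. Check v ∈ {∞, 2, 3, 5, 7, 13, 17, 29}.
v=29: a=29^-2·(≡19), b=29^0·(≡10) mod 29; (19|29)=-1, (10|29)=-1; (−1)^{-2·0·14}·(-1)^0·(-1)^-2 = +1.
v=2: v_2(a)=2, v_2(b)=-1; units ≡ 3, 7 (mod 8); ε·ε+αω+βω = 1·1+2·0+-1·1 ≡ 0  ⇒  (a,b)_2 = +1.
v=17: a=17^-2·(≡15), b=17^0·(≡15) mod 17; (15|17)=+1, (15|17)=+1; (−1)^{-2·0·8}·(+1)^0·(+1)^-2 = +1.
v=3: a=3^7·(≡2), b=3^-2·(≡1) mod 3; (2|3)=-1, (1|3)=+1; (−1)^{7·-2·1}·(-1)^-2·(+1)^7 = +1.
v=∞: -21 < 0 and -2 < 0  ⇒  (a,b)_∞ = -1.
v=13: a=13^0·(≡6), b=13^2·(≡8) mod 13; (6|13)=-1, (8|13)=-1; (−1)^{0·2·6}·(-1)^2·(-1)^0 = +1.
v=5: a=5^2·(≡1), b=5^-2·(≡2) mod 5; (1|5)=+1, (2|5)=-1; (−1)^{2·-2·2}·(+1)^-2·(-1)^2 = +1.
v=7: a=7^1·(≡4), b=7^0·(≡3) mod 7; (4|7)=+1, (3|7)=-1; (−1)^{1·0·3}·(+1)^0·(-1)^1 = -1.
Ram(-21, -2) = {7, ∞}; no ℚ_7-point on the conic.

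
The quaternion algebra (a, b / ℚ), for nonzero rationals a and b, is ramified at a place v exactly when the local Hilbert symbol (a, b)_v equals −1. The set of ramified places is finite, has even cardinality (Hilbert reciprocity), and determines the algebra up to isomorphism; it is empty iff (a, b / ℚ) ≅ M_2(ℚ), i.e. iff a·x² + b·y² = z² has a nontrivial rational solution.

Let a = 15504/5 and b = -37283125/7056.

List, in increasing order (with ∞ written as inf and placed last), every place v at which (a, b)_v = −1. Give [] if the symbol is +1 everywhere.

[3, 5, 17, 29]

Mod squares: a ≡ 4845, b ≡ -493. Check v ∈ {∞, 2, 3, 5, 7, 11, 17, 19, 29}.
v=29: a=29^0·(≡21), b=29^1·(≡10) mod 29; (21|29)=-1, (10|29)=-1; (−1)^{0·1·14}·(-1)^1·(-1)^0 = -1.
v=7: a=7^0·(≡4), b=7^-2·(≡4) mod 7; (4|7)=+1, (4|7)=+1; (−1)^{0·-2·3}·(+1)^-2·(+1)^0 = +1.
v=11: a=11^0·(≡1), b=11^2·(≡8) mod 11; (1|11)=+1, (8|11)=-1; (−1)^{0·2·5}·(+1)^2·(-1)^0 = +1.
v=5: a=5^-1·(≡4), b=5^4·(≡2) mod 5; (4|5)=+1, (2|5)=-1; (−1)^{-1·4·2}·(+1)^4·(-1)^-1 = -1.
v=2: v_2(a)=4, v_2(b)=-4; units ≡ 5, 3 (mod 8); ε·ε+αω+βω = 0·1+4·1+-4·1 ≡ 0  ⇒  (a,b)_2 = +1.
v=3: a=3^1·(≡1), b=3^-2·(≡2) mod 3; (1|3)=+1, (2|3)=-1; (−1)^{1·-2·1}·(+1)^-2·(-1)^1 = -1.
v=19: a=19^1·(≡15), b=19^0·(≡17) mod 19; (15|19)=-1, (17|19)=+1; (−1)^{1·0·9}·(-1)^0·(+1)^1 = +1.
v=∞: 4845 > 0 and -493 < 0  ⇒  (a,b)_∞ = +1.
v=17: a=17^1·(≡9), b=17^1·(≡11) mod 17; (9|17)=+1, (11|17)=-1; (−1)^{1·1·8}·(+1)^1·(-1)^1 = -1.
Ram(4845, -493) = {3, 5, 17, 29}; no ℚ_3-point on the conic.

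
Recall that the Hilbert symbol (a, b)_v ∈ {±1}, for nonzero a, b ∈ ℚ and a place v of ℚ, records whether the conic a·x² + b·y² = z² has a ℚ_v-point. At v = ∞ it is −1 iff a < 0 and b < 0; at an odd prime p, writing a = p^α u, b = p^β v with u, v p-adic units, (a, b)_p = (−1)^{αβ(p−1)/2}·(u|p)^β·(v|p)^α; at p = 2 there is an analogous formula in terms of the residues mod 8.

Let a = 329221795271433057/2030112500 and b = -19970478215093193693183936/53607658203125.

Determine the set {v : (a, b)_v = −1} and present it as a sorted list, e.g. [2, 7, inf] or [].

Mod squares: a ≡ 13685, b ≡ -595. Check v ∈ {∞, 2, 3, 5, 7, 13, 17, 23, 29, 31}.
v=13: a=13^-2·(≡1), b=13^-4·(≡12) mod 13; (1|13)=+1, (12|13)=+1; (−1)^{-2·-4·6}·(+1)^-4·(+1)^-2 = +1.
v=31: a=31^-2·(≡28), b=31^-2·(≡8) mod 31; (28|31)=+1, (8|31)=+1; (−1)^{-2·-2·15}·(+1)^-2·(+1)^-2 = +1.
v=17: a=17^1·(≡7), b=17^1·(≡15) mod 17; (7|17)=-1, (15|17)=+1; (−1)^{1·1·8}·(-1)^1·(+1)^1 = -1.
v=29: a=29^4·(≡12), b=29^6·(≡3) mod 29; (12|29)=-1, (3|29)=-1; (−1)^{4·6·14}·(-1)^6·(-1)^4 = +1.
v=7: a=7^3·(≡2), b=7^5·(≡6) mod 7; (2|7)=+1, (6|7)=-1; (−1)^{3·5·3}·(+1)^5·(-1)^3 = +1.
v=3: a=3^8·(≡2), b=3^8·(≡2) mod 3; (2|3)=-1, (2|3)=-1; (−1)^{8·8·1}·(-1)^8·(-1)^8 = +1.
v=∞: 13685 > 0 and -595 < 0  ⇒  (a,b)_∞ = +1.
v=23: a=23^3·(≡15), b=23^4·(≡12) mod 23; (15|23)=-1, (12|23)=+1; (−1)^{3·4·11}·(-1)^4·(+1)^3 = +1.
v=2: v_2(a)=-2, v_2(b)=6; units ≡ 5, 5 (mod 8); ε·ε+αω+βω = 0·0+-2·1+6·1 ≡ 0  ⇒  (a,b)_2 = +1.
v=5: a=5^-5·(≡2), b=5^-9·(≡4) mod 5; (2|5)=-1, (4|5)=+1; (−1)^{-5·-9·2}·(-1)^-9·(+1)^-5 = -1.
Ram(13685, -595) = {5, 17}; no ℚ_5-point on the conic.

[5, 17]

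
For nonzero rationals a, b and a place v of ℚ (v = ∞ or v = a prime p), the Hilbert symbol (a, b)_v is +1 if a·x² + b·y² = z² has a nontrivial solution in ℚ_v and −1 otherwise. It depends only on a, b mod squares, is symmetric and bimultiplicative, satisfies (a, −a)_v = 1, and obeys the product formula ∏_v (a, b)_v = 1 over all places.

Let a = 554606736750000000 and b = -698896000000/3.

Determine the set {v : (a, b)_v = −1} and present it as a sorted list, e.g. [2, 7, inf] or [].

[2, 3, 5, 11]

(a, b) ≡ (6270, -3) mod (ℚ^×)²; places V = {2, 3, 5, 11, 19, ∞}.
(a,b)_2: α=7, β=10; u≡7, v≡5 (mod 8); ε(u)ε(v)=1·0, αω(v)=7·1, βω(u)=10·0; sum ≡ 1  ⇒  -1.
(a,b)_5: α=9, u≡1; β=6, v≡2 (mod 5); (1|5)=+1, (2|5)=-1; sign (−1)^0·+1^6·-1^9 = -1.
(a,b)_11: α=3, u≡4; β=2, v≡7 (mod 11); (4|11)=+1, (7|11)=-1; sign (−1)^0·+1^2·-1^3 = -1.
(a,b)_∞: sgn(6270)=+, sgn(-3)=−, so +1.
(a,b)_19: α=3, u≡1; β=2, v≡1 (mod 19); (1|19)=+1, (1|19)=+1; sign (−1)^0·+1^2·+1^3 = +1.
(a,b)_3: α=5, u≡2; β=-1, v≡2 (mod 3); (2|3)=-1, (2|3)=-1; sign (−1)^1·-1^-1·-1^5 = -1.
(6270, -3 / ℚ) ramifies at {2, 3, 5, 11}: a division algebra.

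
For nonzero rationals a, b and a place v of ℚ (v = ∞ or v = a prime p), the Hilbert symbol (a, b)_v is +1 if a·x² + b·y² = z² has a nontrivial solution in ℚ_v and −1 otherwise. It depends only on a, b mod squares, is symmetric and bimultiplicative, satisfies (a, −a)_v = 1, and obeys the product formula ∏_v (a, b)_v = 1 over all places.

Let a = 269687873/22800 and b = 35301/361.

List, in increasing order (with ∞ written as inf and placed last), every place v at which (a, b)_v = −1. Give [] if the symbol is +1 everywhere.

[13, 19]

Mod squares: a ≡ 9144681, b ≡ 21. Check v ∈ {∞, 2, 3, 5, 7, 13, 19, 41, 43}.
v=19: a=19^-1·(≡10), b=19^-2·(≡18) mod 19; (10|19)=-1, (18|19)=-1; (−1)^{-1·-2·9}·(-1)^-2·(-1)^-1 = -1.
v=13: a=13^1·(≡5), b=13^0·(≡11) mod 13; (5|13)=-1, (11|13)=-1; (−1)^{1·0·6}·(-1)^0·(-1)^1 = -1.
v=7: a=7^1·(≡1), b=7^1·(≡6) mod 7; (1|7)=+1, (6|7)=-1; (−1)^{1·1·3}·(+1)^1·(-1)^1 = +1.
v=2: v_2(a)=-4, v_2(b)=0; units ≡ 1, 5 (mod 8); ε·ε+αω+βω = 0·0+-4·1+0·0 ≡ 0  ⇒  (a,b)_2 = +1.
v=5: a=5^-2·(≡4), b=5^0·(≡1) mod 5; (4|5)=+1, (1|5)=+1; (−1)^{-2·0·2}·(+1)^0·(+1)^-2 = +1.
v=43: a=43^1·(≡39), b=43^0·(≡10) mod 43; (39|43)=-1, (10|43)=+1; (−1)^{1·0·21}·(-1)^0·(+1)^1 = +1.
v=3: a=3^-1·(≡2), b=3^1·(≡1) mod 3; (2|3)=-1, (1|3)=+1; (−1)^{-1·1·1}·(-1)^1·(+1)^-1 = +1.
v=∞: 9144681 > 0 and 21 > 0  ⇒  (a,b)_∞ = +1.
v=41: a=41^3·(≡25), b=41^2·(≡23) mod 41; (25|41)=+1, (23|41)=+1; (−1)^{3·2·20}·(+1)^2·(+1)^3 = +1.
Ram(9144681, 21) = {13, 19}; no ℚ_13-point on the conic.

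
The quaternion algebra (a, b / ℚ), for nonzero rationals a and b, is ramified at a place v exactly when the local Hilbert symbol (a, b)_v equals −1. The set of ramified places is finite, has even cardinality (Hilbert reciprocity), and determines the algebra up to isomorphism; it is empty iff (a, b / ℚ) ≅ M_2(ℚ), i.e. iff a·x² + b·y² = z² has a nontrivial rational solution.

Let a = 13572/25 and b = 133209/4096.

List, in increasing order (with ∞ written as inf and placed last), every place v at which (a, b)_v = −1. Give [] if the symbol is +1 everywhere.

(a, b) ≡ (377, 41) mod (ℚ^×)²; places V = {2, 3, 5, 13, 19, 29, 41, ∞}.
(a,b)_13: α=1, u≡9; β=0, v≡11 (mod 13); (9|13)=+1, (11|13)=-1; sign (−1)^0·+1^0·-1^1 = -1.
(a,b)_41: α=0, u≡23; β=1, v≡18 (mod 41); (23|41)=+1, (18|41)=+1; sign (−1)^0·+1^1·+1^0 = +1.
(a,b)_29: α=1, u≡28; β=0, v≡10 (mod 29); (28|29)=+1, (10|29)=-1; sign (−1)^0·+1^0·-1^1 = -1.
(a,b)_3: α=2, u≡2; β=2, v≡2 (mod 3); (2|3)=-1, (2|3)=-1; sign (−1)^0·-1^2·-1^2 = +1.
(a,b)_2: α=2, β=-12; u≡1, v≡1 (mod 8); ε(u)ε(v)=0·0, αω(v)=2·0, βω(u)=-12·0; sum ≡ 0  ⇒  +1.
(a,b)_5: α=-2, u≡2; β=0, v≡4 (mod 5); (2|5)=-1, (4|5)=+1; sign (−1)^0·-1^0·+1^-2 = +1.
(a,b)_∞: sgn(377)=+, sgn(41)=+, so +1.
(a,b)_19: α=0, u≡1; β=2, v≡18 (mod 19); (1|19)=+1, (18|19)=-1; sign (−1)^0·+1^2·-1^0 = +1.
Ram(377, 41) = {13, 29}; no ℚ_13-point on the conic.

[13, 29]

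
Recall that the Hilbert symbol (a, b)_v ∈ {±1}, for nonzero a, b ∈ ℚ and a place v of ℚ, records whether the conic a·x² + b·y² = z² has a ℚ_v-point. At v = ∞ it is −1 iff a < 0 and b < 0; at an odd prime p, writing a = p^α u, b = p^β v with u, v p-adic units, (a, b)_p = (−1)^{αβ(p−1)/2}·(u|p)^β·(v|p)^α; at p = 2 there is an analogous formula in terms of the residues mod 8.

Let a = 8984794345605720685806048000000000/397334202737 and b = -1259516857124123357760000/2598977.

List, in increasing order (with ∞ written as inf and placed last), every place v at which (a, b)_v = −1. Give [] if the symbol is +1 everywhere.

(a, b) ≡ (13042315, -466378) mod (ℚ^×)²; places V = {2, 3, 5, 7, 11, 13, 17, 23, 29, 37, 43, ∞}.
(a,b)_37: α=3, u≡28; β=2, v≡9 (mod 37); (28|37)=+1, (9|37)=+1; sign (−1)^0·+1^2·+1^3 = +1.
(a,b)_2: α=14, β=9; u≡3, v≡3 (mod 8); ε(u)ε(v)=1·1, αω(v)=14·1, βω(u)=9·1; sum ≡ 0  ⇒  +1.
(a,b)_29: α=1, u≡12; β=1, v≡22 (mod 29); (12|29)=-1, (22|29)=+1; sign (−1)^0·-1^1·+1^1 = -1.
(a,b)_7: α=0, u≡5; β=2, v≡4 (mod 7); (5|7)=-1, (4|7)=+1; sign (−1)^0·-1^2·+1^0 = +1.
(a,b)_13: α=7, u≡6; β=4, v≡10 (mod 13); (6|13)=-1, (10|13)=+1; sign (−1)^0·-1^4·+1^7 = +1.
(a,b)_23: α=-4, u≡9; β=-2, v≡18 (mod 23); (9|23)=+1, (18|23)=+1; sign (−1)^0·+1^-2·+1^-4 = +1.
(a,b)_5: α=9, u≡3; β=4, v≡2 (mod 5); (3|5)=-1, (2|5)=-1; sign (−1)^0·-1^4·-1^9 = -1.
(a,b)_∞: sgn(13042315)=+, sgn(-466378)=−, so +1.
(a,b)_17: α=-5, u≡13; β=-3, v≡9 (mod 17); (13|17)=+1, (9|17)=+1; sign (−1)^0·+1^-3·+1^-5 = +1.
(a,b)_11: α=1, u≡7; β=1, v≡6 (mod 11); (7|11)=-1, (6|11)=-1; sign (−1)^1·-1^1·-1^1 = -1.
(a,b)_3: α=4, u≡1; β=4, v≡2 (mod 3); (1|3)=+1, (2|3)=-1; sign (−1)^0·+1^4·-1^4 = +1.
(a,b)_43: α=4, u≡8; β=3, v≡3 (mod 43); (8|43)=-1, (3|43)=-1; sign (−1)^0·-1^3·-1^4 = -1.
(13042315, -466378 / ℚ) ramifies at {5, 11, 29, 43}: a division algebra.

[5, 11, 29, 43]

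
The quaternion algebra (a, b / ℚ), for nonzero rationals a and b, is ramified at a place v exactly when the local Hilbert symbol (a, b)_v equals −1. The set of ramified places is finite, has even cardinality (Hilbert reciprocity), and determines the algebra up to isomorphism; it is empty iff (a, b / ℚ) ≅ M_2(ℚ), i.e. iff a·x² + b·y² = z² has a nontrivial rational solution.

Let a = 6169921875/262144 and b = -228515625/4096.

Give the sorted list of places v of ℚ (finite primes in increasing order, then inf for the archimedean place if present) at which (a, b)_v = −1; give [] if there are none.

[2, 5]

(a, b) ≡ (195, -65) mod (ℚ^×)²; places V = {2, 3, 5, 13, ∞}.
(a,b)_5: α=9, u≡1; β=9, v≡3 (mod 5); (1|5)=+1, (3|5)=-1; sign (−1)^0·+1^9·-1^9 = -1.
(a,b)_2: α=-18, β=-12; u≡3, v≡7 (mod 8); ε(u)ε(v)=1·1, αω(v)=-18·0, βω(u)=-12·1; sum ≡ 1  ⇒  -1.
(a,b)_∞: sgn(195)=+, sgn(-65)=−, so +1.
(a,b)_3: α=5, u≡2; β=2, v≡1 (mod 3); (2|3)=-1, (1|3)=+1; sign (−1)^0·-1^2·+1^5 = +1.
(a,b)_13: α=1, u≡7; β=1, v≡7 (mod 13); (7|13)=-1, (7|13)=-1; sign (−1)^0·-1^1·-1^1 = +1.
|Ram(195, -65)| = 2, even; anisotropic at {2, 5}.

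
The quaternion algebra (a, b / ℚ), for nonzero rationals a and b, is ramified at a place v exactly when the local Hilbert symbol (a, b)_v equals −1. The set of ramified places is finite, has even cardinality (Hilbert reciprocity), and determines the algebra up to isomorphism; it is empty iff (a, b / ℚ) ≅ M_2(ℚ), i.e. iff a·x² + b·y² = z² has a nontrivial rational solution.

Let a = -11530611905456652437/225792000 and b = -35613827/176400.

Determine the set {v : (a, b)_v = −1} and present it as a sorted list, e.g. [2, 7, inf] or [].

Mod squares: a ≡ -4465, b ≡ -42347. Check v ∈ {∞, 2, 3, 5, 7, 11, 13, 17, 19, 29, 47, 53}.
v=11: a=11^4·(≡9), b=11^0·(≡1) mod 11; (9|11)=+1, (1|11)=+1; (−1)^{4·0·5}·(+1)^0·(+1)^4 = +1.
v=53: a=53^2·(≡46), b=53^1·(≡15) mod 53; (46|53)=+1, (15|53)=+1; (−1)^{2·1·26}·(+1)^1·(+1)^2 = +1.
v=17: a=17^0·(≡12), b=17^1·(≡8) mod 17; (12|17)=-1, (8|17)=+1; (−1)^{0·1·8}·(-1)^1·(+1)^0 = -1.
v=13: a=13^2·(≡7), b=13^0·(≡8) mod 13; (7|13)=-1, (8|13)=-1; (−1)^{2·0·6}·(-1)^0·(-1)^2 = +1.
v=3: a=3^-2·(≡2), b=3^-2·(≡1) mod 3; (2|3)=-1, (1|3)=+1; (−1)^{-2·-2·1}·(-1)^-2·(+1)^-2 = +1.
v=29: a=29^2·(≡7), b=29^2·(≡1) mod 29; (7|29)=+1, (1|29)=+1; (−1)^{2·2·14}·(+1)^2·(+1)^2 = +1.
v=2: v_2(a)=-12, v_2(b)=-4; units ≡ 7, 5 (mod 8); ε·ε+αω+βω = 1·0+-12·1+-4·0 ≡ 0  ⇒  (a,b)_2 = +1.
v=∞: -4465 < 0 and -42347 < 0  ⇒  (a,b)_∞ = -1.
v=19: a=19^1·(≡3), b=19^0·(≡5) mod 19; (3|19)=-1, (5|19)=+1; (−1)^{1·0·9}·(-1)^0·(+1)^1 = +1.
v=7: a=7^-2·(≡1), b=7^-2·(≡5) mod 7; (1|7)=+1, (5|7)=-1; (−1)^{-2·-2·3}·(+1)^-2·(-1)^-2 = +1.
v=47: a=47^3·(≡35), b=47^1·(≡41) mod 47; (35|47)=-1, (41|47)=-1; (−1)^{3·1·23}·(-1)^1·(-1)^3 = -1.
v=5: a=5^-3·(≡3), b=5^-2·(≡3) mod 5; (3|5)=-1, (3|5)=-1; (−1)^{-3·-2·2}·(-1)^-2·(-1)^-3 = -1.
|Ram(-4465, -42347)| = 4, even; anisotropic at {5, 17, 47, ∞}.

[5, 17, 47, inf]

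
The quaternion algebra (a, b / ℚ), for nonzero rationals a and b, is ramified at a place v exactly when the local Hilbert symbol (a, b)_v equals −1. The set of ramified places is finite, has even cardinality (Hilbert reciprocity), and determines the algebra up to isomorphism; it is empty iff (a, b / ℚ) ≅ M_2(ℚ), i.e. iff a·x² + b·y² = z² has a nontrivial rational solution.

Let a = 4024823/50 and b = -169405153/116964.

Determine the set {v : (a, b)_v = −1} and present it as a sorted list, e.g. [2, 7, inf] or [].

[2, 17, 37, 41]

Mod squares: a ≡ 66526, b ≡ -697. Check v ∈ {∞, 2, 3, 5, 11, 17, 19, 29, 31, 37, 41}.
v=11: a=11^2·(≡9), b=11^0·(≡6) mod 11; (9|11)=+1, (6|11)=-1; (−1)^{2·0·5}·(+1)^0·(-1)^2 = +1.
v=2: v_2(a)=-1, v_2(b)=-2; units ≡ 7, 7 (mod 8); ε·ε+αω+βω = 1·1+-1·0+-2·0 ≡ 1  ⇒  (a,b)_2 = -1.
v=∞: 66526 > 0 and -697 < 0  ⇒  (a,b)_∞ = +1.
v=31: a=31^1·(≡28), b=31^0·(≡20) mod 31; (28|31)=+1, (20|31)=+1; (−1)^{1·0·15}·(+1)^0·(+1)^1 = +1.
v=3: a=3^0·(≡1), b=3^-4·(≡2) mod 3; (1|3)=+1, (2|3)=-1; (−1)^{0·-4·1}·(+1)^-4·(-1)^0 = +1.
v=37: a=37^1·(≡17), b=37^0·(≡23) mod 37; (17|37)=-1, (23|37)=-1; (−1)^{1·0·18}·(-1)^0·(-1)^1 = -1.
v=17: a=17^0·(≡12), b=17^3·(≡3) mod 17; (12|17)=-1, (3|17)=-1; (−1)^{0·3·8}·(-1)^3·(-1)^0 = -1.
v=19: a=19^0·(≡6), b=19^-2·(≡6) mod 19; (6|19)=+1, (6|19)=+1; (−1)^{0·-2·9}·(+1)^-2·(+1)^0 = +1.
v=41: a=41^0·(≡11), b=41^1·(≡11) mod 41; (11|41)=-1, (11|41)=-1; (−1)^{0·1·20}·(-1)^1·(-1)^0 = -1.
v=5: a=5^-2·(≡4), b=5^0·(≡3) mod 5; (4|5)=+1, (3|5)=-1; (−1)^{-2·0·2}·(+1)^0·(-1)^-2 = +1.
v=29: a=29^1·(≡19), b=29^2·(≡25) mod 29; (19|29)=-1, (25|29)=+1; (−1)^{1·2·14}·(-1)^2·(+1)^1 = +1.
Ram(66526, -697) = {2, 17, 37, 41}; no ℚ_2-point on the conic.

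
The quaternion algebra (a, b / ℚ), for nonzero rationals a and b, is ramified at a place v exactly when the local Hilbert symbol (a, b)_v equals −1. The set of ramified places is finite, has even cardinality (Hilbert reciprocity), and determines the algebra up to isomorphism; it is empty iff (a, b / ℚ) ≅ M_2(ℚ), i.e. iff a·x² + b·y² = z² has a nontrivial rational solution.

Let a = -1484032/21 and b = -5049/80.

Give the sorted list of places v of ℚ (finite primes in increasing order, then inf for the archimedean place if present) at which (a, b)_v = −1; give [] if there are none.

[2, 5, 17, inf]

Mod squares: a ≡ -121737, b ≡ -2805. Check v ∈ {∞, 2, 3, 5, 7, 11, 17, 31}.
v=2: v_2(a)=8, v_2(b)=-4; units ≡ 7, 3 (mod 8); ε·ε+αω+βω = 1·1+8·1+-4·0 ≡ 1  ⇒  (a,b)_2 = -1.
v=7: a=7^-1·(≡1), b=7^0·(≡4) mod 7; (1|7)=+1, (4|7)=+1; (−1)^{-1·0·3}·(+1)^0·(+1)^-1 = +1.
v=17: a=17^1·(≡4), b=17^1·(≡5) mod 17; (4|17)=+1, (5|17)=-1; (−1)^{1·1·8}·(+1)^1·(-1)^1 = -1.
v=11: a=11^1·(≡8), b=11^1·(≡1) mod 11; (8|11)=-1, (1|11)=+1; (−1)^{1·1·5}·(-1)^1·(+1)^1 = +1.
v=3: a=3^-1·(≡2), b=3^3·(≡1) mod 3; (2|3)=-1, (1|3)=+1; (−1)^{-1·3·1}·(-1)^3·(+1)^-1 = +1.
v=31: a=31^1·(≡7), b=31^0·(≡14) mod 31; (7|31)=+1, (14|31)=+1; (−1)^{1·0·15}·(+1)^0·(+1)^1 = +1.
v=5: a=5^0·(≡3), b=5^-1·(≡1) mod 5; (3|5)=-1, (1|5)=+1; (−1)^{0·-1·2}·(-1)^-1·(+1)^0 = -1.
v=∞: -121737 < 0 and -2805 < 0  ⇒  (a,b)_∞ = -1.
Ram(-121737, -2805) = {2, 5, 17, ∞}; no ℚ_2-point on the conic.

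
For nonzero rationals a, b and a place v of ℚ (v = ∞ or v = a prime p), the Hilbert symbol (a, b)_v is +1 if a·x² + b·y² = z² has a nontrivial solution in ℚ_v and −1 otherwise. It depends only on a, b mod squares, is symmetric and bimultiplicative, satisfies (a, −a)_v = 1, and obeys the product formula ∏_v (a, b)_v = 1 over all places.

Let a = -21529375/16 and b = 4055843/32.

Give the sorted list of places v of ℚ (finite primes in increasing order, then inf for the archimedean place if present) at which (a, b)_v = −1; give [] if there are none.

[17, 41]

Mod squares: a ≡ -703, b ≡ 15334. Check v ∈ {∞, 2, 5, 7, 11, 17, 19, 23, 37, 41}.
v=7: a=7^2·(≡4), b=7^0·(≡2) mod 7; (4|7)=+1, (2|7)=+1; (−1)^{2·0·3}·(+1)^0·(+1)^2 = +1.
v=2: v_2(a)=-4, v_2(b)=-5; units ≡ 1, 3 (mod 8); ε·ε+αω+βω = 0·1+-4·1+-5·0 ≡ 0  ⇒  (a,b)_2 = +1.
v=17: a=17^0·(≡14), b=17^1·(≡8) mod 17; (14|17)=-1, (8|17)=+1; (−1)^{0·1·8}·(-1)^1·(+1)^0 = -1.
v=23: a=23^0·(≡19), b=23^2·(≡6) mod 23; (19|23)=-1, (6|23)=+1; (−1)^{0·2·11}·(-1)^2·(+1)^0 = +1.
v=37: a=37^1·(≡20), b=37^0·(≡12) mod 37; (20|37)=-1, (12|37)=+1; (−1)^{1·0·18}·(-1)^0·(+1)^1 = +1.
v=41: a=41^0·(≡11), b=41^1·(≡33) mod 41; (11|41)=-1, (33|41)=+1; (−1)^{0·1·20}·(-1)^1·(+1)^0 = -1.
v=5: a=5^4·(≡3), b=5^0·(≡4) mod 5; (3|5)=-1, (4|5)=+1; (−1)^{4·0·2}·(-1)^0·(+1)^4 = +1.
v=11: a=11^0·(≡9), b=11^1·(≡7) mod 11; (9|11)=+1, (7|11)=-1; (−1)^{0·1·5}·(+1)^1·(-1)^0 = +1.
v=19: a=19^1·(≡1), b=19^0·(≡5) mod 19; (1|19)=+1, (5|19)=+1; (−1)^{1·0·9}·(+1)^0·(+1)^1 = +1.
v=∞: -703 < 0 and 15334 > 0  ⇒  (a,b)_∞ = +1.
Ram(-703, 15334) = {17, 41}; no ℚ_17-point on the conic.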